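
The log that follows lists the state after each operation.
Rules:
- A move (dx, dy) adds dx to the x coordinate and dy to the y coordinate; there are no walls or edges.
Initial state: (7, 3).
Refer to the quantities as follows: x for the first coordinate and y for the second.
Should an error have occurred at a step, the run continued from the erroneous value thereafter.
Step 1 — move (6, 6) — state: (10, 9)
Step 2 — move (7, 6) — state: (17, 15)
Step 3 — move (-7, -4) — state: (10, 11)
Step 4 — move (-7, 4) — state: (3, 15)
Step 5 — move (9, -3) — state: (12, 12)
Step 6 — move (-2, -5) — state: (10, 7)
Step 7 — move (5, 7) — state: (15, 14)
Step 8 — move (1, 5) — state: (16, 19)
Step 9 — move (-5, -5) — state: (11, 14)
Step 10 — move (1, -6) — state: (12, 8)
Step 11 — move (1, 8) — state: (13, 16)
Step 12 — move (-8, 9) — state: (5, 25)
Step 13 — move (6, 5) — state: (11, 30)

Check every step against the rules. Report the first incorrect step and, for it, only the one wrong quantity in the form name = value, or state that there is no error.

step 1, x = 13

step 1: x = 7 + (6) = 13, y = 3 + (6) = 9 -> not what was recorded
So the first discrepancy is step 1, where the right value is x = 13.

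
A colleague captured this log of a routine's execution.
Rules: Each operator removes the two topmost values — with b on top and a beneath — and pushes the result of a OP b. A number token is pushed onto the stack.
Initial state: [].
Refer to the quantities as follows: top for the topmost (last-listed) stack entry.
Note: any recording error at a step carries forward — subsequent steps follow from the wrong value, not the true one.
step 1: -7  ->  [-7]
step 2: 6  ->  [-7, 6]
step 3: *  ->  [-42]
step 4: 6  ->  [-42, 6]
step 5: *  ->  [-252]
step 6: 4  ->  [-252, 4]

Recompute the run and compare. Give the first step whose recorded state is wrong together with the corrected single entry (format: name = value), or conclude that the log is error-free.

no error

Recomputing the run from the initial state:
step 1: [-7]
step 2: [-7, 6]
step 3: [-42]
step 4: [-42, 6]
step 5: [-252]
step 6: [-252, 4]
This matches the log at every step.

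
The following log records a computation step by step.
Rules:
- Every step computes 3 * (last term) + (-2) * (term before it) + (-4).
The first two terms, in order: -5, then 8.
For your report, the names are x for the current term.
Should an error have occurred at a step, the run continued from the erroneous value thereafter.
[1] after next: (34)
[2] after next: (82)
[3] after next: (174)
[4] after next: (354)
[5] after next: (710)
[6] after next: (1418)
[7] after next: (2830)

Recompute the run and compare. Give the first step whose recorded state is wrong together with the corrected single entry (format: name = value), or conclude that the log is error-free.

step 1, x = 30

1. x = 3*(8) + (-2)*(-5) + (-4) = 30 (the recorded entry deviates here)
The earliest wrong entry is at step 1: it should read x = 30.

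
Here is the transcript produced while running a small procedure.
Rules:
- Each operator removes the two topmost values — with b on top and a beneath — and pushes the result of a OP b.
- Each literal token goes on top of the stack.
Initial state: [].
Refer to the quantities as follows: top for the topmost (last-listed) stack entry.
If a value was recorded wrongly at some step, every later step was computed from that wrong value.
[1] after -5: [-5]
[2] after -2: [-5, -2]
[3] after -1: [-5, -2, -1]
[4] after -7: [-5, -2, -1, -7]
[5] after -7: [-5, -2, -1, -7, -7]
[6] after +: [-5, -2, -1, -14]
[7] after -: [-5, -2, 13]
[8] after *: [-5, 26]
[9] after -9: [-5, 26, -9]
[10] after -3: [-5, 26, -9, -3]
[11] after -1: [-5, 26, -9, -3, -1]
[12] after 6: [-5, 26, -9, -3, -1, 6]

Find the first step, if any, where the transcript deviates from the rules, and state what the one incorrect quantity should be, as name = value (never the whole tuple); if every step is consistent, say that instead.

Recomputing the run from the initial state:
step 1: [-5]
step 2: [-5, -2]
step 3: [-5, -2, -1]
step 4: [-5, -2, -1, -7]
step 5: [-5, -2, -1, -7, -7]
step 6: [-5, -2, -1, -14]
step 7: [-5, -2, 13]
step 8: [-5, -26]
step 9: [-5, -26, -9]
step 10: [-5, -26, -9, -3]
step 11: [-5, -26, -9, -3, -1]
step 12: [-5, -26, -9, -3, -1, 6]
The first disagreement with the transcript is at step 8, where the value should be top = -26.

step 8, top = -26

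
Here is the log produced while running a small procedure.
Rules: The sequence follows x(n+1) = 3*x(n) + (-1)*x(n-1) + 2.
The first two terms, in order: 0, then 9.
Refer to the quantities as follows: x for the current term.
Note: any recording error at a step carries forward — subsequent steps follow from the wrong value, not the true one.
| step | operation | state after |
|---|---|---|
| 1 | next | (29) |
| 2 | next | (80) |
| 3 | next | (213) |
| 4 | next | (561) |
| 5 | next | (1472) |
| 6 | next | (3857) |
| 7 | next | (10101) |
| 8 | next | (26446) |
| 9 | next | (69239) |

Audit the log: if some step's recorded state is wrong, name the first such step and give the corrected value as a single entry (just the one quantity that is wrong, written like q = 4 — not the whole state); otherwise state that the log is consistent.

step 8, x = 26448

1. x = 3*(9) + (-1)*(0) + (2) = 29 (exactly as logged)
2. x = 3*(29) + (-1)*(9) + (2) = 80 (agrees with the log)
3. x = 3*(80) + (-1)*(29) + (2) = 213 (checks out)
4. x = 3*(213) + (-1)*(80) + (2) = 561 (agrees with the log)
5. x = 3*(561) + (-1)*(213) + (2) = 1472 (matches)
6. x = 3*(1472) + (-1)*(561) + (2) = 3857 (exactly as logged)
7. x = 3*(3857) + (-1)*(1472) + (2) = 10101 (verified)
8. x = 3*(10101) + (-1)*(3857) + (2) = 26448 (the log has a different value)
First incorrect step: 8; the correct value is x = 26448.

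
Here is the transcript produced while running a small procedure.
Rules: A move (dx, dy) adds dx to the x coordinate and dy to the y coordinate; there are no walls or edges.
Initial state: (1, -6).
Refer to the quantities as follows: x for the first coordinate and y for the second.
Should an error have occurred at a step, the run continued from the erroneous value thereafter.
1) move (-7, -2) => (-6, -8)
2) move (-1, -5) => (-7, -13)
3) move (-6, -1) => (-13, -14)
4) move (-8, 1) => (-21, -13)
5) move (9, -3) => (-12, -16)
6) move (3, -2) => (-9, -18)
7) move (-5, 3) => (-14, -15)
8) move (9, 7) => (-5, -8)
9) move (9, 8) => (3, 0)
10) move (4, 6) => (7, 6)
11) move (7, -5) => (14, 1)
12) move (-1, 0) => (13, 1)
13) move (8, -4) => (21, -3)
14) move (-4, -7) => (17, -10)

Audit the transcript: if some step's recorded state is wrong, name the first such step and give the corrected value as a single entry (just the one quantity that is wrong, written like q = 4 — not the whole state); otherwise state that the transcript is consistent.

step 1: x = 1 + (-7) = -6, y = -6 + (-2) = -8 -> in agreement
step 2: x = -6 + (-1) = -7, y = -8 + (-5) = -13 -> matches
step 3: x = -7 + (-6) = -13, y = -13 + (-1) = -14 -> matches
step 4: x = -13 + (-8) = -21, y = -14 + (1) = -13 -> verified
step 5: x = -21 + (9) = -12, y = -13 + (-3) = -16 -> agrees with the transcript
step 6: x = -12 + (3) = -9, y = -16 + (-2) = -18 -> no discrepancy
step 7: x = -9 + (-5) = -14, y = -18 + (3) = -15 -> matches
step 8: x = -14 + (9) = -5, y = -15 + (7) = -8 -> confirmed correct
step 9: x = -5 + (9) = 4, y = -8 + (8) = 0 -> the entry is off here
First deviation found at step 9; the corrected entry is x = 4.

step 9, x = 4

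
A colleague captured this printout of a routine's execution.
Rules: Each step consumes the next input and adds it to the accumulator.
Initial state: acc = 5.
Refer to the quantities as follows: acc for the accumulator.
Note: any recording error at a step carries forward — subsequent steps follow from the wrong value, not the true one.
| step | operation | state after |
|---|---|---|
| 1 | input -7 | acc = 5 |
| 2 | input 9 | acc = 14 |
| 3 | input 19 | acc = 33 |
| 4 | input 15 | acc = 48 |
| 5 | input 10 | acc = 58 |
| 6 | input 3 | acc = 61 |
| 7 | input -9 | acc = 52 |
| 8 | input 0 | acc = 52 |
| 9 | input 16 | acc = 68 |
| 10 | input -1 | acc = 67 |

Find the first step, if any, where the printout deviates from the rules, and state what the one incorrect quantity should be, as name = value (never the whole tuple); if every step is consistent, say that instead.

step 1, acc = -2

Recomputing the run from the initial state:
step 1: acc = -2
step 2: acc = 7
step 3: acc = 26
step 4: acc = 41
step 5: acc = 51
step 6: acc = 54
step 7: acc = 45
step 8: acc = 45
step 9: acc = 61
step 10: acc = 60
The first disagreement with the printout is at step 1, where the value should be acc = -2.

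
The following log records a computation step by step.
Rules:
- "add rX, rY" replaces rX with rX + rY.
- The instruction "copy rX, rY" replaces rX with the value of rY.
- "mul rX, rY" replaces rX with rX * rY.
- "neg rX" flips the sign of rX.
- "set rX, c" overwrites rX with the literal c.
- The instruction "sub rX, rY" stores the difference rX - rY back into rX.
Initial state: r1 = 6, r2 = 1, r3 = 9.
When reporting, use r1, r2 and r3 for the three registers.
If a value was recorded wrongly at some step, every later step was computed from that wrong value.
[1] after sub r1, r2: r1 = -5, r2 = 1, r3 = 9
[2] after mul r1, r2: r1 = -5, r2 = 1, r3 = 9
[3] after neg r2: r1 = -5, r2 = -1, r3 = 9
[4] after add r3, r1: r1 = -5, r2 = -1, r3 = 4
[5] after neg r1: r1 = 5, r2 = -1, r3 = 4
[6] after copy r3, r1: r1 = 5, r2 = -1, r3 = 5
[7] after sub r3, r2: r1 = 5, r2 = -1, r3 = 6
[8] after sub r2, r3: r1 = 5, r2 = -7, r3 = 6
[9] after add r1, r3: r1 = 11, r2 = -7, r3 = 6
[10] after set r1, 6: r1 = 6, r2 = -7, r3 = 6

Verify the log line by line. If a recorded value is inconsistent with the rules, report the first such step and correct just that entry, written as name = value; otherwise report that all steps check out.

step 1, r1 = 5

1. r1 = 6 - 1 = 5 (the log disagrees here)
First incorrect step: 1; the correct value is r1 = 5.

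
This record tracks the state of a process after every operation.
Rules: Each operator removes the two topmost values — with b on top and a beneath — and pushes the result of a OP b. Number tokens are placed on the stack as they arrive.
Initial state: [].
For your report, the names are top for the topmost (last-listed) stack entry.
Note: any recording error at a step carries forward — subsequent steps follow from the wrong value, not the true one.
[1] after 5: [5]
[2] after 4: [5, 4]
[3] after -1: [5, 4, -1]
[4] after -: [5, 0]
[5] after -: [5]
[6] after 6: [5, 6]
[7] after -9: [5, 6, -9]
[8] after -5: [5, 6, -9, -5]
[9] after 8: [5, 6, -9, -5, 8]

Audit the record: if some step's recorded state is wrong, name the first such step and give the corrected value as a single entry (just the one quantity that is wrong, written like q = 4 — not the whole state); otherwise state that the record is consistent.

step 4, top = 5

Recomputing the run from the initial state:
step 1: [5]
step 2: [5, 4]
step 3: [5, 4, -1]
step 4: [5, 5]
step 5: [0]
step 6: [0, 6]
step 7: [0, 6, -9]
step 8: [0, 6, -9, -5]
step 9: [0, 6, -9, -5, 8]
The first disagreement with the record is at step 4, where the value should be top = 5.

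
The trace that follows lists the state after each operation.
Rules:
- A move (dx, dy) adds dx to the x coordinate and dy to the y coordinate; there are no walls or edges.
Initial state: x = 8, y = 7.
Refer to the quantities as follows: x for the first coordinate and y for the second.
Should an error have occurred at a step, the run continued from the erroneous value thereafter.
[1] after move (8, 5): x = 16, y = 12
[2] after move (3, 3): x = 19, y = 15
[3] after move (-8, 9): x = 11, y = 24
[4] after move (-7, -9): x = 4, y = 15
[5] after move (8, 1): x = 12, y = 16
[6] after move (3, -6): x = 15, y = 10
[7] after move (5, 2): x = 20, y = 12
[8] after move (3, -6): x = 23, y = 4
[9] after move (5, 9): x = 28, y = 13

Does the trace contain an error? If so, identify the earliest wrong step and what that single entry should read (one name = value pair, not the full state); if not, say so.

Step 1: x = 8 + (8) = 16, y = 7 + (5) = 12 — in agreement.
Step 2: x = 16 + (3) = 19, y = 12 + (3) = 15 — exactly as logged.
Step 3: x = 19 + (-8) = 11, y = 15 + (9) = 24 — no discrepancy.
Step 4: x = 11 + (-7) = 4, y = 24 + (-9) = 15 — in agreement.
Step 5: x = 4 + (8) = 12, y = 15 + (1) = 16 — confirmed correct.
Step 6: x = 12 + (3) = 15, y = 16 + (-6) = 10 — exactly as logged.
Step 7: x = 15 + (5) = 20, y = 10 + (2) = 12 — matches.
Step 8: x = 20 + (3) = 23, y = 12 + (-6) = 6 — the trace disagrees here.
Step 8 is the first one off; corrected, y = 6.

step 8, y = 6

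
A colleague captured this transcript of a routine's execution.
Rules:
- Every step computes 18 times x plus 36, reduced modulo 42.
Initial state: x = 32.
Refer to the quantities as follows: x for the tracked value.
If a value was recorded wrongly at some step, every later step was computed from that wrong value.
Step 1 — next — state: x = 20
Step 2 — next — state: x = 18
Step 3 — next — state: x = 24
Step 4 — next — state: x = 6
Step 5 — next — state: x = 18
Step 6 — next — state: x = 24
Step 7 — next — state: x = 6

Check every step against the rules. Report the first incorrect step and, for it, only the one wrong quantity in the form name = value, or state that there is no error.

step 1, x = 24

step 1: x = (18*32 + 36) mod 42 = 24 -> this is not what the transcript shows
Conclusion: step 1 carries the first error; the entry should be x = 24.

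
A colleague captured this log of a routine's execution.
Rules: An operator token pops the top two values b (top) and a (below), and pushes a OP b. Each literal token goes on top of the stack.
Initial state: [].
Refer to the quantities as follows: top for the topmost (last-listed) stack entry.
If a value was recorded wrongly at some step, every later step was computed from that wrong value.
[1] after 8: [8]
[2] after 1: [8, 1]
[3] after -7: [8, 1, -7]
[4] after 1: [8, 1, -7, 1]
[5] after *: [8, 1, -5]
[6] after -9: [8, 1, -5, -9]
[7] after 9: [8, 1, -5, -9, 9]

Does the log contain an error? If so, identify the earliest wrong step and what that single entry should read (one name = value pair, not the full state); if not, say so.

Step 1: push 8: top = 8 — verified.
Step 2: push 1: top = 1 — checks out.
Step 3: push -7: top = -7 — agrees with the log.
Step 4: push 1: top = 1 — matches.
Step 5: -7 * 1 = -7 — this is not what the log shows.
The audit stops at step 5: the recorded entry is wrong and should be top = -7.

step 5, top = -7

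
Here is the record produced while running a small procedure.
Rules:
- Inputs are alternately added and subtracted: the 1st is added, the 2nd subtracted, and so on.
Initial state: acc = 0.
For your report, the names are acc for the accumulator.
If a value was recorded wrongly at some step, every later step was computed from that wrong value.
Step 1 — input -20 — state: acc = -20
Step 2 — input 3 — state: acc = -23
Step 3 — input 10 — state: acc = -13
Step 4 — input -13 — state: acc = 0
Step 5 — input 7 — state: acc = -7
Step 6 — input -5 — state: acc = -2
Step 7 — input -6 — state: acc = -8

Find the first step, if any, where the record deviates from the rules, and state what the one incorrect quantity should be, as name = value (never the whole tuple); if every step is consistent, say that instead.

step 5, acc = 7

Recomputing the run from the initial state:
step 1: acc = -20
step 2: acc = -23
step 3: acc = -13
step 4: acc = 0
step 5: acc = 7
step 6: acc = 12
step 7: acc = 6
The first disagreement with the record is at step 5, where the value should be acc = 7.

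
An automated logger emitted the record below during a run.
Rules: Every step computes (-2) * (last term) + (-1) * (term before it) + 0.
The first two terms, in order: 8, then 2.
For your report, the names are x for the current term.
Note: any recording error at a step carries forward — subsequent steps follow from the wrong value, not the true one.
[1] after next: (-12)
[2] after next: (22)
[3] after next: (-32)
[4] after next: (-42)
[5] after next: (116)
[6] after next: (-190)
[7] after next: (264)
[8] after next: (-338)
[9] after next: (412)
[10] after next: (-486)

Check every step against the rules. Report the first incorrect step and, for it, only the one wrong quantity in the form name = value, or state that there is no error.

Step 1: x = -2*(2) + (-1)*(8) + (0) = -12 — checks out.
Step 2: x = -2*(-12) + (-1)*(2) + (0) = 22 — agrees with the record.
Step 3: x = -2*(22) + (-1)*(-12) + (0) = -32 — checks out.
Step 4: x = -2*(-32) + (-1)*(22) + (0) = 42 — this is not what the record shows.
The earliest wrong entry is at step 4: it should read x = 42.

step 4, x = 42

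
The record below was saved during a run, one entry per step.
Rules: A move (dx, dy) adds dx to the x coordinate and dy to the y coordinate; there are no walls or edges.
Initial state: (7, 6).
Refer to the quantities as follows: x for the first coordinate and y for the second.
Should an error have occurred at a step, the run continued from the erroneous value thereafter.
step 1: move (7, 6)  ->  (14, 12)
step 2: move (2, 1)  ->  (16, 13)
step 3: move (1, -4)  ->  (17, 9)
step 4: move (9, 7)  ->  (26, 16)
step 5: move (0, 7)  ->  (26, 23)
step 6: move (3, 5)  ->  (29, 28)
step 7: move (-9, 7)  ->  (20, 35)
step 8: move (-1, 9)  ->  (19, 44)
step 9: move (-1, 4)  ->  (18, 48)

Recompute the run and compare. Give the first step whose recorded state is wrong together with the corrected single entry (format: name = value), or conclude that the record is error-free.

1. x = 7 + (7) = 14, y = 6 + (6) = 12 (consistent with the record)
2. x = 14 + (2) = 16, y = 12 + (1) = 13 (matches)
3. x = 16 + (1) = 17, y = 13 + (-4) = 9 (agrees with the record)
4. x = 17 + (9) = 26, y = 9 + (7) = 16 (agrees with the record)
5. x = 26 + (0) = 26, y = 16 + (7) = 23 (exactly as logged)
6. x = 26 + (3) = 29, y = 23 + (5) = 28 (no discrepancy)
7. x = 29 + (-9) = 20, y = 28 + (7) = 35 (verified)
8. x = 20 + (-1) = 19, y = 35 + (9) = 44 (agrees with the record)
9. x = 19 + (-1) = 18, y = 44 + (4) = 48 (checks out)
All entries verified; no error found.

no error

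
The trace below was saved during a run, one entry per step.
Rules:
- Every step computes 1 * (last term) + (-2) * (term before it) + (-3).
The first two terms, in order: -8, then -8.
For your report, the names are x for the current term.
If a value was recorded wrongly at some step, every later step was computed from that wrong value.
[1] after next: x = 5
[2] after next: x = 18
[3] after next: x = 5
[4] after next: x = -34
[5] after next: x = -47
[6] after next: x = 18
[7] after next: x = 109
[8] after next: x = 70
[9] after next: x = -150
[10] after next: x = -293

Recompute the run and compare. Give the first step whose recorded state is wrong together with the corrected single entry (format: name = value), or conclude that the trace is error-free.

step 9, x = -151

Recomputing the run from the initial state:
step 1: x = 5
step 2: x = 18
step 3: x = 5
step 4: x = -34
step 5: x = -47
step 6: x = 18
step 7: x = 109
step 8: x = 70
step 9: x = -151
step 10: x = -294
The first disagreement with the trace is at step 9, where the value should be x = -151.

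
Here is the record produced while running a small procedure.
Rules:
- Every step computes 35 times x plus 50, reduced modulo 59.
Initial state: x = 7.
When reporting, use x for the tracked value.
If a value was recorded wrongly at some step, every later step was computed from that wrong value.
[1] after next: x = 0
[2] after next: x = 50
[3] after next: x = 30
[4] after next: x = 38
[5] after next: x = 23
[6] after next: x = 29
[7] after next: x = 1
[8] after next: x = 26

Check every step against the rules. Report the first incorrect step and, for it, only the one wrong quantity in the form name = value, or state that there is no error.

step 7, x = 3

Recomputing the run from the initial state:
step 1: x = 0
step 2: x = 50
step 3: x = 30
step 4: x = 38
step 5: x = 23
step 6: x = 29
step 7: x = 3
step 8: x = 37
The first disagreement with the record is at step 7, where the value should be x = 3.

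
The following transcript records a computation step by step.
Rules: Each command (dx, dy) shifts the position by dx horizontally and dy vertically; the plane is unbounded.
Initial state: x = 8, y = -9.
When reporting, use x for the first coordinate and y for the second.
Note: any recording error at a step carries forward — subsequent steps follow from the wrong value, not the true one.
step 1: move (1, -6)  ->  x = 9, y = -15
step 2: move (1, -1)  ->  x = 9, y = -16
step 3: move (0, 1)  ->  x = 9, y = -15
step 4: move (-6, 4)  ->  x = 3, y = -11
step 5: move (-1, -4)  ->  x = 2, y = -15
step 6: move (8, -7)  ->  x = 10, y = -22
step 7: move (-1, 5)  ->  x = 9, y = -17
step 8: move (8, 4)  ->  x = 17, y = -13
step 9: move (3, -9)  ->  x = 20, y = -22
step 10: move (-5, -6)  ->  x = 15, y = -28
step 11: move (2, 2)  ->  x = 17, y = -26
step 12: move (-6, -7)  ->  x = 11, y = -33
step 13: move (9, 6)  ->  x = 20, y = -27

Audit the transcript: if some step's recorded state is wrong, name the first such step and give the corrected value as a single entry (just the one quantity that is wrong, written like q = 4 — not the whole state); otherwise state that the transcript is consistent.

step 2, x = 10

Recomputing the run from the initial state:
step 1: x = 9, y = -15
step 2: x = 10, y = -16
step 3: x = 10, y = -15
step 4: x = 4, y = -11
step 5: x = 3, y = -15
step 6: x = 11, y = -22
step 7: x = 10, y = -17
step 8: x = 18, y = -13
step 9: x = 21, y = -22
step 10: x = 16, y = -28
step 11: x = 18, y = -26
step 12: x = 12, y = -33
step 13: x = 21, y = -27
The first disagreement with the transcript is at step 2, where the value should be x = 10.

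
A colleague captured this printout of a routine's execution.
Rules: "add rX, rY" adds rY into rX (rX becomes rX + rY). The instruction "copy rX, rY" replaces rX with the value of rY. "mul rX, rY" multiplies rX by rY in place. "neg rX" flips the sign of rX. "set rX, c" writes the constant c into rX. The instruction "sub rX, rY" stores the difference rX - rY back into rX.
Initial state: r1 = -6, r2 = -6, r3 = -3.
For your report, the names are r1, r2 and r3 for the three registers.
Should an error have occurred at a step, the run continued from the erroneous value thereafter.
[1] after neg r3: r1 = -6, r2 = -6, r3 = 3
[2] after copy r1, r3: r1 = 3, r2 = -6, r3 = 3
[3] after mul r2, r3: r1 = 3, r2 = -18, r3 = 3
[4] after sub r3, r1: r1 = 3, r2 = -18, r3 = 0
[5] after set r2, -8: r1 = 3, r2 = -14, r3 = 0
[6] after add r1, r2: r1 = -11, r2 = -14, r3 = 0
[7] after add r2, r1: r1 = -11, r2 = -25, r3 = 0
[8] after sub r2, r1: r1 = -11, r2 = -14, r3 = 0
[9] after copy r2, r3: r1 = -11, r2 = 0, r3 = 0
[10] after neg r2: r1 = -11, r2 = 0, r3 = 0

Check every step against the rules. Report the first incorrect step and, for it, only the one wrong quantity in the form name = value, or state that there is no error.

step 5, r2 = -8

Recomputing the run from the initial state:
step 1: r1 = -6, r2 = -6, r3 = 3
step 2: r1 = 3, r2 = -6, r3 = 3
step 3: r1 = 3, r2 = -18, r3 = 3
step 4: r1 = 3, r2 = -18, r3 = 0
step 5: r1 = 3, r2 = -8, r3 = 0
step 6: r1 = -5, r2 = -8, r3 = 0
step 7: r1 = -5, r2 = -13, r3 = 0
step 8: r1 = -5, r2 = -8, r3 = 0
step 9: r1 = -5, r2 = 0, r3 = 0
step 10: r1 = -5, r2 = 0, r3 = 0
The first disagreement with the printout is at step 5, where the value should be r2 = -8.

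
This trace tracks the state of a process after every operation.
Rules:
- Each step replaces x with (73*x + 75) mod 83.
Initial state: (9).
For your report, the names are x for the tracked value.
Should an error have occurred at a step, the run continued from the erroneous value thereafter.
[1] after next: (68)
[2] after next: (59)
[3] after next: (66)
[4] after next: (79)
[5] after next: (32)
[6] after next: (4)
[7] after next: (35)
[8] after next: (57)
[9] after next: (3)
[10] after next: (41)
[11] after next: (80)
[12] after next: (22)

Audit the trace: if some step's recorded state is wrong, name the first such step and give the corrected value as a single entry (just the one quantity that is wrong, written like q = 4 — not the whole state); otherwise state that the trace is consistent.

step 10, x = 45

Recomputing the run from the initial state:
step 1: x = 68
step 2: x = 59
step 3: x = 66
step 4: x = 79
step 5: x = 32
step 6: x = 4
step 7: x = 35
step 8: x = 57
step 9: x = 3
step 10: x = 45
step 11: x = 40
step 12: x = 7
The first disagreement with the trace is at step 10, where the value should be x = 45.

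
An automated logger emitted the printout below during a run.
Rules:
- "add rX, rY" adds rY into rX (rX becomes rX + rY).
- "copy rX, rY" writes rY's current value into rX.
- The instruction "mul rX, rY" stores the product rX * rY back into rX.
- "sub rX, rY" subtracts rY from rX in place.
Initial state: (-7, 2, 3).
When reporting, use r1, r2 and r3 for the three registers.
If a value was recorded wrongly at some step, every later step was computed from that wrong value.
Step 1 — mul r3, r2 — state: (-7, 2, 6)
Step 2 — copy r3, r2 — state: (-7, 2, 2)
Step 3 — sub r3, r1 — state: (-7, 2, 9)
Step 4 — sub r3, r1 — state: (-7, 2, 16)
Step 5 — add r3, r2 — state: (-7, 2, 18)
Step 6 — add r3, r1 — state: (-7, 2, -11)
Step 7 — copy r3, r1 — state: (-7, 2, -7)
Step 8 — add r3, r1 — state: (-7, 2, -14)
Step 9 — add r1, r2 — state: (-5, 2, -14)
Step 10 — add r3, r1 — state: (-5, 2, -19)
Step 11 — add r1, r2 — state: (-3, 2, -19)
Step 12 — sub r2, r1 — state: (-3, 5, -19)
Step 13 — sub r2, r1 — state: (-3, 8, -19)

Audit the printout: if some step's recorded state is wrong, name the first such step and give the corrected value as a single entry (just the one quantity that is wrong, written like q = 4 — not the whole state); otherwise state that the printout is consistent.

Recomputing the run from the initial state:
step 1: r1 = -7, r2 = 2, r3 = 6
step 2: r1 = -7, r2 = 2, r3 = 2
step 3: r1 = -7, r2 = 2, r3 = 9
step 4: r1 = -7, r2 = 2, r3 = 16
step 5: r1 = -7, r2 = 2, r3 = 18
step 6: r1 = -7, r2 = 2, r3 = 11
step 7: r1 = -7, r2 = 2, r3 = -7
step 8: r1 = -7, r2 = 2, r3 = -14
step 9: r1 = -5, r2 = 2, r3 = -14
step 10: r1 = -5, r2 = 2, r3 = -19
step 11: r1 = -3, r2 = 2, r3 = -19
step 12: r1 = -3, r2 = 5, r3 = -19
step 13: r1 = -3, r2 = 8, r3 = -19
The first disagreement with the printout is at step 6, where the value should be r3 = 11.

step 6, r3 = 11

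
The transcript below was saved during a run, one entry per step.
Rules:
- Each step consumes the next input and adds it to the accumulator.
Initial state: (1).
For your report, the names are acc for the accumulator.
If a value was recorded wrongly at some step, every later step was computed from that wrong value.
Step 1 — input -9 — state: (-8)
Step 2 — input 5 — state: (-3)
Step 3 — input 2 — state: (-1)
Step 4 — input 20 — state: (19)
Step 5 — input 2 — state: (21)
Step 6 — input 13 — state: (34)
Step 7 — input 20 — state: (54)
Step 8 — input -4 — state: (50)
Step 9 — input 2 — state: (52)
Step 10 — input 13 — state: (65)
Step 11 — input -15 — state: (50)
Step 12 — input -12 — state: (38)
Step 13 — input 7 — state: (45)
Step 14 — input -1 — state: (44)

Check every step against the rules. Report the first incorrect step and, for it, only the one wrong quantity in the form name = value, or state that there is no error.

no error

Recomputing the run from the initial state:
step 1: acc = -8
step 2: acc = -3
step 3: acc = -1
step 4: acc = 19
step 5: acc = 21
step 6: acc = 34
step 7: acc = 54
step 8: acc = 50
step 9: acc = 52
step 10: acc = 65
step 11: acc = 50
step 12: acc = 38
step 13: acc = 45
step 14: acc = 44
This matches the transcript at every step.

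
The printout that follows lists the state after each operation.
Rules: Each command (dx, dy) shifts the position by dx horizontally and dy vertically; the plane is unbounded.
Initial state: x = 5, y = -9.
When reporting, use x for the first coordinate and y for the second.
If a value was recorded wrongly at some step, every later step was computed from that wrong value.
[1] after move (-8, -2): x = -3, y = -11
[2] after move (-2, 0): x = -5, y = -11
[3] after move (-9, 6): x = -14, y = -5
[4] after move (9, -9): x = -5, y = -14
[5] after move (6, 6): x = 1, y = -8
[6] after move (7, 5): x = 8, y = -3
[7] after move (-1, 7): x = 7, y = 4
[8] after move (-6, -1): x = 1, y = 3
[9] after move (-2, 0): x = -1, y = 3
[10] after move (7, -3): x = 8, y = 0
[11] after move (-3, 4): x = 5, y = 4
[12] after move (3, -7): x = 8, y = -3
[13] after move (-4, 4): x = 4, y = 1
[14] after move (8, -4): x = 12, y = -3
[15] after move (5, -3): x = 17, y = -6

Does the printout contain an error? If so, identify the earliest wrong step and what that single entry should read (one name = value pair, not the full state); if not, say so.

Recomputing the run from the initial state:
step 1: x = -3, y = -11
step 2: x = -5, y = -11
step 3: x = -14, y = -5
step 4: x = -5, y = -14
step 5: x = 1, y = -8
step 6: x = 8, y = -3
step 7: x = 7, y = 4
step 8: x = 1, y = 3
step 9: x = -1, y = 3
step 10: x = 6, y = 0
step 11: x = 3, y = 4
step 12: x = 6, y = -3
step 13: x = 2, y = 1
step 14: x = 10, y = -3
step 15: x = 15, y = -6
The first disagreement with the printout is at step 10, where the value should be x = 6.

step 10, x = 6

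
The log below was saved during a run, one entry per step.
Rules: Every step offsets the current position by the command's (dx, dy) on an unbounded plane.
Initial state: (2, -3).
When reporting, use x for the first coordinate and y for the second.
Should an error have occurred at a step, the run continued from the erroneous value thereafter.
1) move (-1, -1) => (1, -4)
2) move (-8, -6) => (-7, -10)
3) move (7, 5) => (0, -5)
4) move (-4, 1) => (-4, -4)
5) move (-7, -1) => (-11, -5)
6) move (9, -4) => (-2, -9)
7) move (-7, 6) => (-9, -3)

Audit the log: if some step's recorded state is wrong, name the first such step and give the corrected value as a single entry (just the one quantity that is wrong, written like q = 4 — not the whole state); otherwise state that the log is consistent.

no error

1. x = 2 + (-1) = 1, y = -3 + (-1) = -4 (exactly as logged)
2. x = 1 + (-8) = -7, y = -4 + (-6) = -10 (matches)
3. x = -7 + (7) = 0, y = -10 + (5) = -5 (no discrepancy)
4. x = 0 + (-4) = -4, y = -5 + (1) = -4 (exactly as logged)
5. x = -4 + (-7) = -11, y = -4 + (-1) = -5 (consistent with the log)
6. x = -11 + (9) = -2, y = -5 + (-4) = -9 (same as recorded)
7. x = -2 + (-7) = -9, y = -9 + (6) = -3 (exactly as logged)
Each recorded entry agrees with the recomputation.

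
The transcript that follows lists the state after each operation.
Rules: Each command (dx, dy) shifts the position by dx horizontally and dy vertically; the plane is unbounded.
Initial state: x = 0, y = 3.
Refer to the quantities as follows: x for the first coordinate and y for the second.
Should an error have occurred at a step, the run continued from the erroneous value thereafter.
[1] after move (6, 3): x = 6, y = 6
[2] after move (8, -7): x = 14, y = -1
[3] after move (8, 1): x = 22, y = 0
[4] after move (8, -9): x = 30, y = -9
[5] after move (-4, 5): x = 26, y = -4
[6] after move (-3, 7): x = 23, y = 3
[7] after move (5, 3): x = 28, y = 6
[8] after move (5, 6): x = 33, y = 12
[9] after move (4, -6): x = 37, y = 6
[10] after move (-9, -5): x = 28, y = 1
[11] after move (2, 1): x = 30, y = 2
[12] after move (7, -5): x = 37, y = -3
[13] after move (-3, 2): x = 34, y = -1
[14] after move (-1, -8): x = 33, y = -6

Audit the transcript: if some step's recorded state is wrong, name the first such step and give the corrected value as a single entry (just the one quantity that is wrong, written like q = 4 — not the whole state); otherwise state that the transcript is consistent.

Recomputing the run from the initial state:
step 1: x = 6, y = 6
step 2: x = 14, y = -1
step 3: x = 22, y = 0
step 4: x = 30, y = -9
step 5: x = 26, y = -4
step 6: x = 23, y = 3
step 7: x = 28, y = 6
step 8: x = 33, y = 12
step 9: x = 37, y = 6
step 10: x = 28, y = 1
step 11: x = 30, y = 2
step 12: x = 37, y = -3
step 13: x = 34, y = -1
step 14: x = 33, y = -9
The first disagreement with the transcript is at step 14, where the value should be y = -9.

step 14, y = -9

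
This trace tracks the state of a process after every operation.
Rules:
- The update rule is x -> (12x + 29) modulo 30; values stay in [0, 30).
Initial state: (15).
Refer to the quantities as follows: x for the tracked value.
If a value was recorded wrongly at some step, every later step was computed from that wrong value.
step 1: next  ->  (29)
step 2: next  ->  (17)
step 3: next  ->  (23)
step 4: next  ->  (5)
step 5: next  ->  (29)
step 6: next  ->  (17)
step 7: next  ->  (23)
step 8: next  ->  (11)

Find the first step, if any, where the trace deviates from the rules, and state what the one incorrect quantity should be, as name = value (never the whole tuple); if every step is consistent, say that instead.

step 1: x = (12*15 + 29) mod 30 = 29 -> in agreement
step 2: x = (12*29 + 29) mod 30 = 17 -> checks out
step 3: x = (12*17 + 29) mod 30 = 23 -> exactly as logged
step 4: x = (12*23 + 29) mod 30 = 5 -> in agreement
step 5: x = (12*5 + 29) mod 30 = 29 -> in agreement
step 6: x = (12*29 + 29) mod 30 = 17 -> consistent with the trace
step 7: x = (12*17 + 29) mod 30 = 23 -> agrees with the trace
step 8: x = (12*23 + 29) mod 30 = 5 -> first mismatch against the trace
Conclusion: step 8 carries the first error; the entry should be x = 5.

step 8, x = 5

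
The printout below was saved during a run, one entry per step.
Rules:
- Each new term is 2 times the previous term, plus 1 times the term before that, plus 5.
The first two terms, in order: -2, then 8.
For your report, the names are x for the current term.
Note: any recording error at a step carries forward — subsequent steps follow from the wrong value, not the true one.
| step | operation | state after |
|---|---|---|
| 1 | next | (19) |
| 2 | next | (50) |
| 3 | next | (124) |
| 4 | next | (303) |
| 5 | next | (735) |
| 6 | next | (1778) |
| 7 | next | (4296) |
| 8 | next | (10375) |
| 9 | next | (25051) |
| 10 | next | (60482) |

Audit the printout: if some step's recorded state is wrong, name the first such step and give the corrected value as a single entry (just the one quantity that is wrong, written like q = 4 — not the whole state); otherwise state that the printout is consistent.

Recomputing the run from the initial state:
step 1: x = 19
step 2: x = 51
step 3: x = 126
step 4: x = 308
step 5: x = 747
step 6: x = 1807
step 7: x = 4366
step 8: x = 10544
step 9: x = 25459
step 10: x = 61467
The first disagreement with the printout is at step 2, where the value should be x = 51.

step 2, x = 51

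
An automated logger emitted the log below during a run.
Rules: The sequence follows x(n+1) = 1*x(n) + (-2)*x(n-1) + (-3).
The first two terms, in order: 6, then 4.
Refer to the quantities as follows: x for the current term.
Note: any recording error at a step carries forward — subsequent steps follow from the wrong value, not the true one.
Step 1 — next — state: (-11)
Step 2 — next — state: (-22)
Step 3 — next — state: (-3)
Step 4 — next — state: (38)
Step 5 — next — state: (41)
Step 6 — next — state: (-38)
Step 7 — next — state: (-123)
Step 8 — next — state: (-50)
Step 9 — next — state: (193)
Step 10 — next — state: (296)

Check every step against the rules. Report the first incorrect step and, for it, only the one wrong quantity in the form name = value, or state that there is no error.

Recomputing the run from the initial state:
step 1: x = -11
step 2: x = -22
step 3: x = -3
step 4: x = 38
step 5: x = 41
step 6: x = -38
step 7: x = -123
step 8: x = -50
step 9: x = 193
step 10: x = 290
The first disagreement with the log is at step 10, where the value should be x = 290.

step 10, x = 290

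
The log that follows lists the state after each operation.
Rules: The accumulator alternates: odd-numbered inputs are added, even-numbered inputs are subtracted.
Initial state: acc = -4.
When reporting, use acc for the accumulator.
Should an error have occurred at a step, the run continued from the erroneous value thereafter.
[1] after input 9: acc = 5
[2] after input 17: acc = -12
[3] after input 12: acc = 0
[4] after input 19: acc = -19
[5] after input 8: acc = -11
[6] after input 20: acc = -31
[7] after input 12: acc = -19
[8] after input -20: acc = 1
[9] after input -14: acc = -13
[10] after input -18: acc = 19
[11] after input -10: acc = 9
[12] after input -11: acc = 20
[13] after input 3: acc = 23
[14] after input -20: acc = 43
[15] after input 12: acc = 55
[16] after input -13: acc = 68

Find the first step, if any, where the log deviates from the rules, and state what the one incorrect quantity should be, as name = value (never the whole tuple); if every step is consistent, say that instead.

step 10, acc = 5

Recomputing the run from the initial state:
step 1: acc = 5
step 2: acc = -12
step 3: acc = 0
step 4: acc = -19
step 5: acc = -11
step 6: acc = -31
step 7: acc = -19
step 8: acc = 1
step 9: acc = -13
step 10: acc = 5
step 11: acc = -5
step 12: acc = 6
step 13: acc = 9
step 14: acc = 29
step 15: acc = 41
step 16: acc = 54
The first disagreement with the log is at step 10, where the value should be acc = 5.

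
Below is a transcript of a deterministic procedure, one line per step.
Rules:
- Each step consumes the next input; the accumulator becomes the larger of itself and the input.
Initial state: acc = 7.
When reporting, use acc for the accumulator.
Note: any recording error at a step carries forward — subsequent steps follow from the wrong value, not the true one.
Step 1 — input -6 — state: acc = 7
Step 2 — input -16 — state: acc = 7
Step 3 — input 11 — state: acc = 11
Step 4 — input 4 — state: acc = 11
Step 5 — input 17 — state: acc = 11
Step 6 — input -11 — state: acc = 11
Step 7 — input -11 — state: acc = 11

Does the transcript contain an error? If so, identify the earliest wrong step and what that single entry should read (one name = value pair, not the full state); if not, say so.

Step 1: acc = max(7, -6) = 7 — verified.
Step 2: acc = max(7, -16) = 7 — in agreement.
Step 3: acc = max(7, 11) = 11 — exactly as logged.
Step 4: acc = max(11, 4) = 11 — confirmed correct.
Step 5: acc = max(11, 17) = 17 — a discrepancy with the transcript.
So the first discrepancy is step 5, where the right value is acc = 17.

step 5, acc = 17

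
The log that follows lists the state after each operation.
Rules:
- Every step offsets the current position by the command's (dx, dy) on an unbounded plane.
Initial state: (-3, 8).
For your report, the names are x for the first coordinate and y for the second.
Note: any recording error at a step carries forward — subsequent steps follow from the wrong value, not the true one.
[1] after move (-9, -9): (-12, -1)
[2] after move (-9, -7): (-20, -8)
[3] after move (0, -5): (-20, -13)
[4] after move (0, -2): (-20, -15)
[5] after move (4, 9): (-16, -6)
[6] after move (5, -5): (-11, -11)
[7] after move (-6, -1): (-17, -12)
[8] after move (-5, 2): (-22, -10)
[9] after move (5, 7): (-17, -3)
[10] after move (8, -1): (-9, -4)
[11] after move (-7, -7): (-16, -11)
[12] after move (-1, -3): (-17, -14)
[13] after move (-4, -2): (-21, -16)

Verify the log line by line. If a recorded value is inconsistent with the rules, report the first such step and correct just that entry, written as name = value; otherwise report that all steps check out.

step 2, x = -21

Step 1: x = -3 + (-9) = -12, y = 8 + (-9) = -1 — agrees with the log.
Step 2: x = -12 + (-9) = -21, y = -1 + (-7) = -8 — the entry is off here.
First deviation found at step 2; the corrected entry is x = -21.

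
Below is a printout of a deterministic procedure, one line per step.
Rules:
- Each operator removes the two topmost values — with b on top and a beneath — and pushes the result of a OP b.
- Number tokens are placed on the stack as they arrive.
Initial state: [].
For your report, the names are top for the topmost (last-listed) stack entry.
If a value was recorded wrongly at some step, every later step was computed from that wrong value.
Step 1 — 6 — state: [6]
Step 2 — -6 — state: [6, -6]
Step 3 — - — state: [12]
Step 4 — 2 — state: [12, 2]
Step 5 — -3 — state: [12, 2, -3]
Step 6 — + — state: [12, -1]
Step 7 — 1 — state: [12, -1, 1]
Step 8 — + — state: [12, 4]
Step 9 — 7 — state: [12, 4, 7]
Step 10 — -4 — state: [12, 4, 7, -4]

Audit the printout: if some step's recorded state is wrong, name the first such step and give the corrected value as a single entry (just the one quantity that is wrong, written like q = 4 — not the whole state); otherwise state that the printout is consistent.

step 1: push 6: top = 6 -> no discrepancy
step 2: push -6: top = -6 -> verified
step 3: 6 - -6 = 12 -> checks out
step 4: push 2: top = 2 -> agrees with the printout
step 5: push -3: top = -3 -> exactly as logged
step 6: 2 + -3 = -1 -> confirmed correct
step 7: push 1: top = 1 -> confirmed correct
step 8: -1 + 1 = 0 -> the printout disagrees here
So the first discrepancy is step 8, where the right value is top = 0.

step 8, top = 0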